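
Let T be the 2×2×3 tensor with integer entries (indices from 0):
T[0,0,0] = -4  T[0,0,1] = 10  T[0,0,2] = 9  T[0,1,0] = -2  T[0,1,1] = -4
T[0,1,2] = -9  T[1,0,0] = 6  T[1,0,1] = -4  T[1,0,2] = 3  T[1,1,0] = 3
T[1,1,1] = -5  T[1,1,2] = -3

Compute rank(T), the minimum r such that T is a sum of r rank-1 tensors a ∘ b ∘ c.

2

Lower bound: in the mode-1 unfolding of T (rows indexed by i, columns by (j,k)) the 2×2 minor on rows i ∈ {0, 1}, columns (j,k) ∈ {(0,0), (0,1)} is det [[-4, 10], [6, -4]] = -44 ≠ 0, so that unfolding has rank ≥ 2 and hence rank(T) ≥ 2 (CP rank is at least every unfolding rank, though it can be larger).
Upper bound: with S_k = T[:,:,k], the two rank-1 terms a₁b₁ᵀ, a₂b₂ᵀ are the rank-1 members of the pencil x·S₀ + y·S₁.
det(x·S₀ + y·S₁) is 66·xy − 66·y² = 66·(x − y)(y), vanishing at (x:y) = (1:1) and (1:0).
M₁ = S₀ + S₁ = [[6, -6], [2, -2]] = 2·[3, 1][1, -1]ᵀ and M₂ = S₀ = [[-4, -2], [6, 3]] = −[2, -3][2, 1]ᵀ, so take a₁ = [3, 1], b₁ = [1, -1], a₂ = [2, -3], b₂ = [2, 1].
Each slice is an integer combination of E₁ = a₁b₁ᵀ and E₂ = a₂b₂ᵀ: S₀ = −E₂, S₁ = 2·E₁ + E₂, S₂ = 3·E₁; reading off coefficients, c₁ = [0, 2, 3] and c₂ = [-1, 1, 0].
Hence T = [3, 1] ∘ [1, -1] ∘ [0, 2, 3] + [2, -3] ∘ [2, 1] ∘ [-1, 1, 0], so rank(T) ≤ 2.
These bounds meet, so rank(T) = 2.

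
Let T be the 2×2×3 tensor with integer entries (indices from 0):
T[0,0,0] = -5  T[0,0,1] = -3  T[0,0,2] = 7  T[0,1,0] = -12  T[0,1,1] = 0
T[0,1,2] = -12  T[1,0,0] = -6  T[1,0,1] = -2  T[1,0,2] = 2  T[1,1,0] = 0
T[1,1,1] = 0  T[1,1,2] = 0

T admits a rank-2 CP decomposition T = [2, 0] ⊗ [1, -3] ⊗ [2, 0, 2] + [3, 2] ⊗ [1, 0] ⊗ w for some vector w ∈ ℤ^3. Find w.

Subtract the known terms from T to get the rank-1 residual R = [3, 2] ⊗ [1, 0] ⊗ w, so R[i,j,k] = a[i]·b[j]·w[k]. Pick indices with nonzero a[0]·b[0] = (3)·(1) = 3. Only the fibre through (0,0,·) is needed: R[0,0,:] = T[0,0,:] − Σₗ aₗ[0]bₗ[0]cₗ = [-5, -3, 7] − (2)·(1)·[2, 0, 2] = [-9, -3, 3]. Then w[k] = R[0,0,k] / 3 for each k, giving w = [-9, -3, 3] / 3 = [-3, -1, 1].

w = [-3, -1, 1]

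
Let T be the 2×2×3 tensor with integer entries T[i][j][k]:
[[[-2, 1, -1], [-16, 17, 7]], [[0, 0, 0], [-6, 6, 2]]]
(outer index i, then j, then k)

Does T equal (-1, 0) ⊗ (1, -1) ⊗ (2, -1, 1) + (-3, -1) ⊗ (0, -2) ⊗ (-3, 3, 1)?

Yes

Reconstruct entrywise from the claimed factors. For example, T[1,1,1] = 6 and Σₗ aₗ[1]bₗ[1]cₗ[1] = (0)·(-1)·(-1) + (-1)·(-2)·(3) = 6; checking all 12 entries, every one matches. The claim holds.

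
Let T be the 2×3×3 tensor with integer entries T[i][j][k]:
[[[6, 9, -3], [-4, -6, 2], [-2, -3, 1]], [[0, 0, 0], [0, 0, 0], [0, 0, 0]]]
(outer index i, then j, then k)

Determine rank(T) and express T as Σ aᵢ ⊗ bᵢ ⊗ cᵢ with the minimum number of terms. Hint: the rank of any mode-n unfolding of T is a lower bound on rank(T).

rank(T) = 1

Lower bound: T ≠ 0 (e.g. T[0,0,0] = 6), so rank(T) ≥ 1.
Upper bound: if T = a ⊗ b ⊗ c then every fibre of T is a multiple of the corresponding factor, so read the factors off the fibres through the nonzero entry T[0,0,0] = 6.
The mode-1 fibre T[:,0,0] = [6, 0] gives a = [1, 0] (primitive direction); the mode-2 fibre T[0,:,0] = [6, -4, -2] gives b = [3, -2, -1]; then c[k] = T[0,0,k] / (a[0]·b[0]) = [6, 9, -3] / 3 = [2, 3, -1].
Expanding [1, 0] ⊗ [3, -2, -1] ⊗ [2, 3, -1] reproduces all 18 entries of T, so T = [1, 0] ⊗ [3, -2, -1] ⊗ [2, 3, -1] and rank(T) ≤ 1.
These bounds meet, so rank(T) = 1.
Check entry T[1,1,0] = 0: (0)·(-2)·(2) = 0.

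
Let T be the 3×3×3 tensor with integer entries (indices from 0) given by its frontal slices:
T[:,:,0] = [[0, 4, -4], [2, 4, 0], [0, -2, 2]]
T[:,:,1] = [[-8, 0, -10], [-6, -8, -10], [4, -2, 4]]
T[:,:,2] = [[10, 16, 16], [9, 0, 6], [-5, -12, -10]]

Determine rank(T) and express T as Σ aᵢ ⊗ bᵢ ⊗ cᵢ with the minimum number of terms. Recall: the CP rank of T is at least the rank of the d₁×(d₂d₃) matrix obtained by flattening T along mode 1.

Lower bound: the mode-3 unfolding of T (rows indexed by k, columns by (i,j) = (0,0), (0,1), (0,2), (1,0), (1,1), (1,2), (2,0), (2,1), (2,2)) is [[0, 4, -4, 2, 4, 0, 0, -2, 2], [-8, 0, -10, -6, -8, -10, 4, -2, 4], [10, 16, 16, 9, 0, 6, -5, -12, -10]].
There the 3×3 minor on rows k ∈ {0, 1, 2}, columns (i,j) ∈ {(0,0), (0,1), (0,2)} is det [[0, 4, -4], [-8, 0, -10], [10, 16, 16]] = 624 ≠ 0, so this unfolding has rank ≥ 3; CP rank is at least every unfolding rank, so rank(T) ≥ 3. (This is only a lower bound: in general the CP rank may exceed every unfolding rank, so we still need to exhibit 3 rank-1 terms summing to T.)
Upper bound: T is a sum of 3 rank-1 terms, T = (1, -1, -1) ⊗ (0, 2, 1) ⊗ (0, 2, 4) + (2, 1, -1) ⊗ (1, 0, 2) ⊗ (-2, -2, 1) + (2, 2, -1) ⊗ (1, 1, 1) ⊗ (2, -2, 4) (one valid choice — decompositions are not unique — normalised so each a, b is primitive with positive first nonzero entry; check it by expanding all entries), so rank(T) ≤ 3.
These bounds meet, so rank(T) = 3.

rank(T) = 3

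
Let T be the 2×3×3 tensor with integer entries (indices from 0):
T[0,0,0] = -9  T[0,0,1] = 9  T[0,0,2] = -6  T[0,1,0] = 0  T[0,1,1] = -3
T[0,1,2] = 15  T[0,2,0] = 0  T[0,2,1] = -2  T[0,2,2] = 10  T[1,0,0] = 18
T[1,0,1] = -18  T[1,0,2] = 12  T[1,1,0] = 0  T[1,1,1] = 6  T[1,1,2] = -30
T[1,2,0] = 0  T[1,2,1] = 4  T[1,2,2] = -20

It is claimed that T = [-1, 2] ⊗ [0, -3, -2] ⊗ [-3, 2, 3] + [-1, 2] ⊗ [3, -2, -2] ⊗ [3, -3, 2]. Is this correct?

Reconstruct entry (0,1,0) from the claimed factors: Σₗ aₗ[0]bₗ[1]cₗ[0] = (-1)·(-3)·(-3) + (-1)·(-2)·(3) = -3, but T[0,1,0] = 0. The claim is false.

No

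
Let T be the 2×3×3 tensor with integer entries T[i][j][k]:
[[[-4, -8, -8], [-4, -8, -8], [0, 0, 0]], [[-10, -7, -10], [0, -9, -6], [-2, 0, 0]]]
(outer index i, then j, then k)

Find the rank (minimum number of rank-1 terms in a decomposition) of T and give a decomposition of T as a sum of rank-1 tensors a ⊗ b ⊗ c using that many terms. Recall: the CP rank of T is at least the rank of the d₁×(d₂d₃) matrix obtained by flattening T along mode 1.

Lower bound: the mode-2 unfolding of T (rows indexed by j, columns by (i,k) = (0,0), (0,1), (0,2), (1,0), (1,1), (1,2)) is [[-4, -8, -8, -10, -7, -10], [-4, -8, -8, 0, -9, -6], [0, 0, 0, -2, 0, 0]].
There the 3×3 minor on rows j ∈ {0, 1, 2}, columns (i,k) ∈ {(0,0), (1,0), (1,1)} is det [[-4, -10, -7], [-4, 0, -9], [0, -2, 0]] = 16 ≠ 0, so this unfolding has rank ≥ 3; CP rank is at least every unfolding rank, so rank(T) ≥ 3. (This is only a lower bound: in general the CP rank may exceed every unfolding rank, so we still need to exhibit 3 rank-1 terms summing to T.)
Upper bound: T is a sum of 3 rank-1 terms, T = [0, 1] ⊗ [1, -1, 0] ⊗ [-2, 1, -2] + [0, 1] ⊗ [2, -1, 1] ⊗ [-2, 0, 0] + [1, 1] ⊗ [1, 1, 0] ⊗ [-4, -8, -8] (written with every a and b primitive with positive leading entry and the scale carried by c; CP decompositions are not unique, and this one is verified by expanding entrywise), so rank(T) ≤ 3.
These bounds meet, so rank(T) = 3.
Check entry T[1,2,1] = 0: (1)·(0)·(1) + (1)·(1)·(0) + (1)·(0)·(-8) = 0.

rank(T) = 3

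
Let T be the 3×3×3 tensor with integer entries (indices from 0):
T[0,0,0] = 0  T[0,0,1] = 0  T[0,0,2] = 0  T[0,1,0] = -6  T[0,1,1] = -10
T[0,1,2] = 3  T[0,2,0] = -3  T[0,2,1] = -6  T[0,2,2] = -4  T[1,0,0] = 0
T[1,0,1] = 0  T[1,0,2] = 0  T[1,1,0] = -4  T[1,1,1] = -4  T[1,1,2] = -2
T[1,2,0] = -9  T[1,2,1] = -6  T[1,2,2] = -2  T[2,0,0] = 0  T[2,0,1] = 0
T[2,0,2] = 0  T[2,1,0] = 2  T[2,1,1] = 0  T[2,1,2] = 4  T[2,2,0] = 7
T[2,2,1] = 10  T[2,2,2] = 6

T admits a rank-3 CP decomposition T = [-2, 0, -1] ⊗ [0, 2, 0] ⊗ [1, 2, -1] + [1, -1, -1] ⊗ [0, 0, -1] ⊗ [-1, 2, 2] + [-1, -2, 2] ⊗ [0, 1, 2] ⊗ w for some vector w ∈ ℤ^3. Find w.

w = [2, 2, 1]

Subtract the known terms from T to get the rank-1 residual R = [-1, -2, 2] ⊗ [0, 1, 2] ⊗ w, so R[i,j,k] = a[i]·b[j]·w[k]. Pick indices with nonzero a[0]·b[1] = (-1)·(1) = -1. Only the fibre through (0,1,·) is needed: R[0,1,:] = T[0,1,:] − Σₗ aₗ[0]bₗ[1]cₗ = [-6, -10, 3] − (-2)·(2)·[1, 2, -1] − (1)·(0)·[-1, 2, 2] = [-2, -2, -1]. Then w[k] = R[0,1,k] / -1 for each k, giving w = [-2, -2, -1] / -1 = [2, 2, 1].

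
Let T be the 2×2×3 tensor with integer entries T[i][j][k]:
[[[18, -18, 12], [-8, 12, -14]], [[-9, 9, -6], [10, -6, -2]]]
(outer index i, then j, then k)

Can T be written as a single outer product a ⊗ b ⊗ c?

The mode-2 unfolding of T (rows indexed by j, columns by (i,k) = (0,0), (0,1), (0,2), (1,0), (1,1), (1,2)) is [[18, -18, 12, -9, 9, -6], [-8, 12, -14, 10, -6, -2]].
There the 2×2 minor on rows j ∈ {0, 1}, columns (i,k) ∈ {(0,0), (0,1)} is det [[18, -18], [-8, 12]] = 72 ≠ 0, so this unfolding has rank ≥ 2; CP rank is at least every unfolding rank, so rank(T) ≥ 2.
In particular rank(T) ≥ 2 > 1, so T is not rank-1.

No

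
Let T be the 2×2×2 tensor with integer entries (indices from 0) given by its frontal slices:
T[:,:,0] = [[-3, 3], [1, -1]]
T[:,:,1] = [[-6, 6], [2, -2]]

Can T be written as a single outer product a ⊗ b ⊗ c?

If T = a ⊗ b ⊗ c then every fibre of T is a multiple of the corresponding factor, so read the factors off the fibres through the nonzero entry T[0,0,0] = -3.
The mode-1 fibre T[:,0,0] = [-3, 1] gives a = [3, -1] (primitive direction); the mode-2 fibre T[0,:,0] = [-3, 3] gives b = [1, -1]; then c[k] = T[0,0,k] / (a[0]·b[0]) = [-3, -6] / 3 = [-1, -2].
Expanding [3, -1] ⊗ [1, -1] ⊗ [-1, -2] reproduces all 8 entries of T, so T = [3, -1] ⊗ [1, -1] ⊗ [-1, -2] and rank(T) ≤ 1.
Equivalently every frontal slice T[:,:,k] is c[k] times the rank-1 matrix [3, -1] ⊗ [1, -1]. So T has rank 1 (it is nonzero).

Yes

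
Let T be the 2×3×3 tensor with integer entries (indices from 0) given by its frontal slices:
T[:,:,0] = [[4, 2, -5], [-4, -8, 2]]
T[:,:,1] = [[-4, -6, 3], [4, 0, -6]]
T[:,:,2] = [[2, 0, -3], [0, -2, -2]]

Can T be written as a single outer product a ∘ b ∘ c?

No

The mode-2 unfolding of T (rows indexed by j, columns by (i,k) = (0,0), (0,1), (0,2), (1,0), (1,1), (1,2)) is [[4, -4, 2, -4, 4, 0], [2, -6, 0, -8, 0, -2], [-5, 3, -3, 2, -6, -2]].
There the 3×3 minor on rows j ∈ {0, 1, 2}, columns (i,k) ∈ {(0,0), (0,1), (1,2)} is det [[4, -4, 0], [2, -6, -2], [-5, 3, -2]] = 16 ≠ 0, so this unfolding has rank ≥ 3; CP rank is at least every unfolding rank, so rank(T) ≥ 3.
In particular rank(T) ≥ 3 > 1, so T is not rank-1.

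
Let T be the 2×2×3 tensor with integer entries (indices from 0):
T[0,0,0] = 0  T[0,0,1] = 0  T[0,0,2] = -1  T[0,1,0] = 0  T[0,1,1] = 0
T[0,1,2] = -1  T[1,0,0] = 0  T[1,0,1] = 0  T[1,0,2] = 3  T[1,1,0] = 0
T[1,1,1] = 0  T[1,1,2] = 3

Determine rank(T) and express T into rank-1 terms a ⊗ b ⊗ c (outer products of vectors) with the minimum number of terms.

Lower bound: T ≠ 0 (e.g. T[0,0,2] = -1), so rank(T) ≥ 1.
Upper bound: if T = a ⊗ b ⊗ c then every fibre of T is a multiple of the corresponding factor, so read the factors off the fibres through the nonzero entry T[0,0,2] = -1.
The mode-1 fibre T[:,0,2] = [-1, 3] gives a = [1, -3] (primitive direction); the mode-2 fibre T[0,:,2] = [-1, -1] gives b = [1, 1]; then c[k] = T[0,0,k] / (a[0]·b[0]) = [0, 0, -1] / 1 = [0, 0, -1].
Expanding [1, -3] ⊗ [1, 1] ⊗ [0, 0, -1] reproduces all 12 entries of T, so T = [1, -3] ⊗ [1, 1] ⊗ [0, 0, -1] and rank(T) ≤ 1.
These bounds meet, so rank(T) = 1.
Check entry T[1,1,0] = 0: (-3)·(1)·(0) = 0.

rank(T) = 1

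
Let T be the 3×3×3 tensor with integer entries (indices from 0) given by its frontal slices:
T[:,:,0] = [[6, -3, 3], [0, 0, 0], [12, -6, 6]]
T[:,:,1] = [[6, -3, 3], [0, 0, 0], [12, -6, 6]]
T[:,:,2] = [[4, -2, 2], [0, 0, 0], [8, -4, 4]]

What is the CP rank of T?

Lower bound: T ≠ 0 (e.g. T[0,0,0] = 6), so rank(T) ≥ 1.
Upper bound: if T = a ⊗ b ⊗ c then every fibre of T is a multiple of the corresponding factor, so read the factors off the fibres through the nonzero entry T[0,0,0] = 6.
The mode-1 fibre T[:,0,0] = [6, 0, 12] gives a = [1, 0, 2] (primitive direction); the mode-2 fibre T[0,:,0] = [6, -3, 3] gives b = [2, -1, 1]; then c[k] = T[0,0,k] / (a[0]·b[0]) = [6, 6, 4] / 2 = [3, 3, 2].
Expanding [1, 0, 2] ⊗ [2, -1, 1] ⊗ [3, 3, 2] reproduces all 27 entries of T, so T = [1, 0, 2] ⊗ [2, -1, 1] ⊗ [3, 3, 2] and rank(T) ≤ 1.
These bounds meet, so rank(T) = 1.

1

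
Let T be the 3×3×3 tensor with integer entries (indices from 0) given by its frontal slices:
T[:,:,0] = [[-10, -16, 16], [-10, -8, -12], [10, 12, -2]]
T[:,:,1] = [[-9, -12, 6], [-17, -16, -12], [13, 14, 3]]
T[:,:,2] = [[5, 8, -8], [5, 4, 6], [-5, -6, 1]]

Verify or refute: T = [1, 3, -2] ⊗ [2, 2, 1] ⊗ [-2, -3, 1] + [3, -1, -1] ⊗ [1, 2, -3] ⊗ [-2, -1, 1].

Reconstruct entrywise from the claimed factors. For example, T[1,1,1] = -16 and Σₗ aₗ[1]bₗ[1]cₗ[1] = (3)·(2)·(-3) + (-1)·(2)·(-1) = -16; checking all 27 entries, every one matches. The claim holds.

Yes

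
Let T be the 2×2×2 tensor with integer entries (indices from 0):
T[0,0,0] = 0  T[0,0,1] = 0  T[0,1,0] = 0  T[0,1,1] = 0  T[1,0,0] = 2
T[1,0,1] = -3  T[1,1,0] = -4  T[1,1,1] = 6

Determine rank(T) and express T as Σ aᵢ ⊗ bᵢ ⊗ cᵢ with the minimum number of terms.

rank(T) = 1

Lower bound: T ≠ 0 (e.g. T[1,0,0] = 2), so rank(T) ≥ 1.
Upper bound: if T = a ⊗ b ⊗ c then every fibre of T is a multiple of the corresponding factor, so read the factors off the fibres through the nonzero entry T[1,0,0] = 2.
The mode-1 fibre T[:,0,0] = [0, 2] gives a = [0, 1] (primitive direction); the mode-2 fibre T[1,:,0] = [2, -4] gives b = [1, -2]; then c[k] = T[1,0,k] / (a[1]·b[0]) = [2, -3] / 1 = [2, -3].
Expanding [0, 1] ⊗ [1, -2] ⊗ [2, -3] reproduces all 8 entries of T, so T = [0, 1] ⊗ [1, -2] ⊗ [2, -3] and rank(T) ≤ 1.
These bounds meet, so rank(T) = 1.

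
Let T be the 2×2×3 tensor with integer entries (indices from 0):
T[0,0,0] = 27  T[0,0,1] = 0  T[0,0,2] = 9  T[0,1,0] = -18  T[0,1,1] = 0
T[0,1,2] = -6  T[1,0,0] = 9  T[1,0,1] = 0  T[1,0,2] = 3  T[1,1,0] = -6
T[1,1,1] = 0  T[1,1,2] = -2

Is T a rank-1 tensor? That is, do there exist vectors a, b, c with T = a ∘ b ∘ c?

If T = a ∘ b ∘ c then every fibre of T is a multiple of the corresponding factor, so read the factors off the fibres through the nonzero entry T[0,0,0] = 27.
The mode-1 fibre T[:,0,0] = [27, 9] gives a = (3, 1) (primitive direction); the mode-2 fibre T[0,:,0] = [27, -18] gives b = (3, -2); then c[k] = T[0,0,k] / (a[0]·b[0]) = [27, 0, 9] / 9 = (3, 0, 1).
Expanding (3, 1) ∘ (3, -2) ∘ (3, 0, 1) reproduces all 12 entries of T, so T = (3, 1) ∘ (3, -2) ∘ (3, 0, 1) and rank(T) ≤ 1.
Equivalently every frontal slice T[:,:,k] is c[k] times the rank-1 matrix (3, 1) ∘ (3, -2). So T has rank 1 (it is nonzero).

Yes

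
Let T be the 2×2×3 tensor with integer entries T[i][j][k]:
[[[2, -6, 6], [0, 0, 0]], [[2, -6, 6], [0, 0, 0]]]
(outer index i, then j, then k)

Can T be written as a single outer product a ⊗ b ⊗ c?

Yes

If T = a ⊗ b ⊗ c then every fibre of T is a multiple of the corresponding factor, so read the factors off the fibres through the nonzero entry T[0,0,0] = 2.
The mode-1 fibre T[:,0,0] = [2, 2] gives a = [1, 1] (primitive direction); the mode-2 fibre T[0,:,0] = [2, 0] gives b = [1, 0]; then c[k] = T[0,0,k] / (a[0]·b[0]) = [2, -6, 6] / 1 = [2, -6, 6].
Expanding [1, 1] ⊗ [1, 0] ⊗ [2, -6, 6] reproduces all 12 entries of T, so T = [1, 1] ⊗ [1, 0] ⊗ [2, -6, 6] and rank(T) ≤ 1.
Equivalently every frontal slice T[:,:,k] is c[k] times the rank-1 matrix [1, 1] ⊗ [1, 0]. So T has rank 1 (it is nonzero).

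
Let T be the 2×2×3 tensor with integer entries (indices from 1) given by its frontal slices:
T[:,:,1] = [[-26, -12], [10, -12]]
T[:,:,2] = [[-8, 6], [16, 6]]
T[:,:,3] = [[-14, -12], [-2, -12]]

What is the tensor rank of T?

Lower bound: the mode-1 unfolding of T (rows indexed by i, columns by (j,k) = (1,1), (1,2), (1,3), (2,1), (2,2), (2,3)) is [[-26, -8, -14, -12, 6, -12], [10, 16, -2, -12, 6, -12]].
There the 2×2 minor on rows i ∈ {1, 2}, columns (j,k) ∈ {(1,1), (1,2)} is det [[-26, -8], [10, 16]] = -336 ≠ 0, so this unfolding has rank ≥ 2; CP rank is at least every unfolding rank, so rank(T) ≥ 2. (Flattening ranks never certify an upper bound on CP rank; for that we must actually write T with 2 rank-1 terms.)
Upper bound — finding two terms. Write S_k = T[:,:,k] for the frontal slices: S₁ = [[-26, -12], [10, -12]], S₂ = [[-8, 6], [16, 6]], S₃ = [[-14, -12], [-2, -12]].
If T = a₁ ⊗ b₁ ⊗ c₁ + a₂ ⊗ b₂ ⊗ c₂ then each S_k = c₁[k]·a₁b₁ᵀ + c₂[k]·a₂b₂ᵀ. S₁ and S₂ are linearly independent, so a₁b₁ᵀ and a₂b₂ᵀ must span the same plane of matrices: they are the rank-1 matrices of the form x·S₁ + y·S₂.
det(x·S₁ + y·S₂) is 432·x² + 72·xy − 144·y² = 72·(3·x + 2·y)(2·x − y), vanishing at (x:y) = (2:-3) and (1:2).
M₁ = 2·S₁ − 3·S₂ = [[-28, -42], [-28, -42]] = (-14)·[1, 1][2, 3]ᵀ and M₂ = S₁ + 2·S₂ = [[-42, 0], [42, 0]] = (-42)·[1, -1][1, 0]ᵀ, so take a₁ = [1, 1], b₁ = [2, 3], a₂ = [1, -1], b₂ = [1, 0].
Each slice is an integer combination of E₁ = a₁b₁ᵀ and E₂ = a₂b₂ᵀ: S₁ = −4·E₁ − 18·E₂, S₂ = 2·E₁ − 12·E₂, S₃ = −4·E₁ − 6·E₂; reading off coefficients, c₁ = [-4, 2, -4] and c₂ = [-18, -12, -6].
Hence T = [1, 1] ⊗ [2, 3] ⊗ [-4, 2, -4] + [1, -1] ⊗ [1, 0] ⊗ [-18, -12, -6], so rank(T) ≤ 2.
These bounds meet, so rank(T) = 2.
Check entry T[2,2,1] = -12: (1)·(3)·(-4) + (-1)·(0)·(-18) = -12.

2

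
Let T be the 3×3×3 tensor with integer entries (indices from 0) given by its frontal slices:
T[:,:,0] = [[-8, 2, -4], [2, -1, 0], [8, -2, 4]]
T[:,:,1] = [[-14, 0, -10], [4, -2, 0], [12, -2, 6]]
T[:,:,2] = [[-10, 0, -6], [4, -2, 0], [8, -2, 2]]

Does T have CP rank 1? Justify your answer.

The mode-2 unfolding of T (rows indexed by j, columns by (i,k) = (0,0), (0,1), (0,2), (1,0), (1,1), (1,2), (2,0), (2,1), (2,2)) is [[-8, -14, -10, 2, 4, 4, 8, 12, 8], [2, 0, 0, -1, -2, -2, -2, -2, -2], [-4, -10, -6, 0, 0, 0, 4, 6, 2]].
There the 3×3 minor on rows j ∈ {0, 1, 2}, columns (i,k) ∈ {(0,0), (0,1), (0,2)} is det [[-8, -14, -10], [2, 0, 0], [-4, -10, -6]] = 32 ≠ 0, so this unfolding has rank ≥ 3; CP rank is at least every unfolding rank, so rank(T) ≥ 3.
In particular rank(T) ≥ 3 > 1, so T is not rank-1.

No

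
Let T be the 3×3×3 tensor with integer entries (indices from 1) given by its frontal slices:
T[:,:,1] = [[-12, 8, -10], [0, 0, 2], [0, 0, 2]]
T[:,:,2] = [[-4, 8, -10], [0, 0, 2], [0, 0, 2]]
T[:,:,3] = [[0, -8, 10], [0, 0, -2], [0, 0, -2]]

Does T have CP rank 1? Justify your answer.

The mode-2 unfolding of T (rows indexed by j, columns by (i,k) = (1,1), (1,2), (1,3), (2,1), (2,2), (2,3), (3,1), (3,2), (3,3)) is [[-12, -4, 0, 0, 0, 0, 0, 0, 0], [8, 8, -8, 0, 0, 0, 0, 0, 0], [-10, -10, 10, 2, 2, -2, 2, 2, -2]].
There the 3×3 minor on rows j ∈ {1, 2, 3}, columns (i,k) ∈ {(1,1), (1,2), (2,1)} is det [[-12, -4, 0], [8, 8, 0], [-10, -10, 2]] = -128 ≠ 0, so this unfolding has rank ≥ 3; CP rank is at least every unfolding rank, so rank(T) ≥ 3.
In particular rank(T) ≥ 3 > 1, so T is not rank-1.

No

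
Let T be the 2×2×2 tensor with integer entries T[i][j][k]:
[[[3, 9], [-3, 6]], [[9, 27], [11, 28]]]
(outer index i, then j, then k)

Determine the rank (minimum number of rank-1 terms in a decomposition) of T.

Lower bound: the mode-3 unfolding of T (rows indexed by k, columns by (i,j) = (0,0), (0,1), (1,0), (1,1)) is [[3, -3, 9, 11], [9, 6, 27, 28]].
There the 2×2 minor on rows k ∈ {0, 1}, columns (i,j) ∈ {(0,0), (0,1)} is det [[3, -3], [9, 6]] = 45 ≠ 0, so this unfolding has rank ≥ 2; CP rank is at least every unfolding rank, so rank(T) ≥ 2. (This is only a lower bound: in general the CP rank may exceed every unfolding rank, so we still need to exhibit 2 rank-1 terms summing to T.)
Upper bound — finding two terms. Write S_k = T[:,:,k] for the frontal slices: S₀ = [[3, -3], [9, 11]], S₁ = [[9, 6], [27, 28]].
If T = a₁ ⊗ b₁ ⊗ c₁ + a₂ ⊗ b₂ ⊗ c₂ then each S_k = c₁[k]·a₁b₁ᵀ + c₂[k]·a₂b₂ᵀ. S₀ and S₁ are linearly independent, so a₁b₁ᵀ and a₂b₂ᵀ must span the same plane of matrices: they are the rank-1 matrices of the form x·S₀ + y·S₁.
det(x·S₀ + y·S₁) is 60·x² + 210·xy + 90·y² = 30·(x + 3·y)(2·x + y), vanishing at (x:y) = (3:-1) and (1:-2).
M₁ = 3·S₀ − S₁ = [[0, -15], [0, 5]] = (-5)·(3, -1)(0, 1)ᵀ and M₂ = S₀ − 2·S₁ = [[-15, -15], [-45, -45]] = (-15)·(1, 3)(1, 1)ᵀ, so take a₁ = (3, -1), b₁ = (0, 1), a₂ = (1, 3), b₂ = (1, 1).
Each slice is an integer combination of E₁ = a₁b₁ᵀ and E₂ = a₂b₂ᵀ: S₀ = −2·E₁ + 3·E₂, S₁ = −E₁ + 9·E₂; reading off coefficients, c₁ = (-2, -1) and c₂ = (3, 9).
Hence T = (3, -1) ⊗ (0, 1) ⊗ (-2, -1) + (1, 3) ⊗ (1, 1) ⊗ (3, 9), so rank(T) ≤ 2.
These bounds meet, so rank(T) = 2.
Check entry T[1,1,0] = 11: (-1)·(1)·(-2) + (3)·(1)·(3) = 11.

2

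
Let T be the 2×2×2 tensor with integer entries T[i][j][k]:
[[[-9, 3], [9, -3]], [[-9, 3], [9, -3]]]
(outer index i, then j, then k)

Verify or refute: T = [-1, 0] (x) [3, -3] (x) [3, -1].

No

Reconstruct entry (1,0,0) from the claimed factors: Σₗ aₗ[1]bₗ[0]cₗ[0] = (0)·(3)·(3) = 0, but T[1,0,0] = -9. The claim is false.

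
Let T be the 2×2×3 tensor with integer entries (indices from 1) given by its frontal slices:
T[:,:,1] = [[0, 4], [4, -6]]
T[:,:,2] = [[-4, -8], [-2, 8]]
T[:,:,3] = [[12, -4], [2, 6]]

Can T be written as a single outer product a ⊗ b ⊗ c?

The mode-3 unfolding of T (rows indexed by k, columns by (i,j) = (1,1), (1,2), (2,1), (2,2)) is [[0, 4, 4, -6], [-4, -8, -2, 8], [12, -4, 2, 6]].
There the 3×3 minor on rows k ∈ {1, 2, 3}, columns (i,j) ∈ {(1,1), (1,2), (2,1)} is det [[0, 4, 4], [-4, -8, -2], [12, -4, 2]] = 384 ≠ 0, so this unfolding has rank ≥ 3; CP rank is at least every unfolding rank, so rank(T) ≥ 3.
In particular rank(T) ≥ 3 > 1, so T is not rank-1.

No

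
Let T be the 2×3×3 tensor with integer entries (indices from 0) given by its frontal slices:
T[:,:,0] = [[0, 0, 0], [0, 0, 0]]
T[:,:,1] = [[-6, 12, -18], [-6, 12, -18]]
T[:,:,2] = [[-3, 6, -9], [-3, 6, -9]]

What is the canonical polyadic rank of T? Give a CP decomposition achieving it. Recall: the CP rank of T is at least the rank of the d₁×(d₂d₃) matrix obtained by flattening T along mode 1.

rank(T) = 1

Lower bound: T ≠ 0 (e.g. T[0,0,1] = -6), so rank(T) ≥ 1.
Upper bound: if T = a (x) b (x) c then every fibre of T is a multiple of the corresponding factor, so read the factors off the fibres through the nonzero entry T[0,0,1] = -6.
The mode-1 fibre T[:,0,1] = [-6, -6] gives a = [1, 1] (primitive direction); the mode-2 fibre T[0,:,1] = [-6, 12, -18] gives b = [1, -2, 3]; then c[k] = T[0,0,k] / (a[0]·b[0]) = [0, -6, -3] / 1 = [0, -6, -3].
Expanding [1, 1] (x) [1, -2, 3] (x) [0, -6, -3] reproduces all 18 entries of T, so T = [1, 1] (x) [1, -2, 3] (x) [0, -6, -3] and rank(T) ≤ 1.
These bounds meet, so rank(T) = 1.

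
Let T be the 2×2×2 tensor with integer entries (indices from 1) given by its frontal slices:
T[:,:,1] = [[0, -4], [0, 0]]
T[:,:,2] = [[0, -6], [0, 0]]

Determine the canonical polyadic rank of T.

Lower bound: T ≠ 0 (e.g. T[1,2,1] = -4), so rank(T) ≥ 1.
Upper bound: if T = a ⊗ b ⊗ c then every fibre of T is a multiple of the corresponding factor, so read the factors off the fibres through the nonzero entry T[1,2,1] = -4.
The mode-1 fibre T[:,2,1] = [-4, 0] gives a = (1, 0) (primitive direction); the mode-2 fibre T[1,:,1] = [0, -4] gives b = (0, 1); then c[k] = T[1,2,k] / (a[1]·b[2]) = [-4, -6] / 1 = (-4, -6).
Expanding (1, 0) ⊗ (0, 1) ⊗ (-4, -6) reproduces all 8 entries of T, so T = (1, 0) ⊗ (0, 1) ⊗ (-4, -6) and rank(T) ≤ 1.
These bounds meet, so rank(T) = 1.

1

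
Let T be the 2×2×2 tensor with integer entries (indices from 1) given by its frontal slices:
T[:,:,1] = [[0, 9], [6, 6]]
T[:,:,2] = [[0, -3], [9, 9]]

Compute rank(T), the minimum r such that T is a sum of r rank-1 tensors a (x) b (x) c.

Lower bound: the mode-2 unfolding of T (rows indexed by j, columns by (i,k) = (1,1), (1,2), (2,1), (2,2)) is [[0, 0, 6, 9], [9, -3, 6, 9]].
There the 2×2 minor on rows j ∈ {1, 2}, columns (i,k) ∈ {(1,1), (2,1)} is det [[0, 6], [9, 6]] = -54 ≠ 0, so this unfolding has rank ≥ 2; CP rank is at least every unfolding rank, so rank(T) ≥ 2. (Flattening ranks never certify an upper bound on CP rank; for that we must actually write T with 2 rank-1 terms.)
Upper bound — finding two terms. Write S_k = T[:,:,k] for the frontal slices: S₁ = [[0, 9], [6, 6]], S₂ = [[0, -3], [9, 9]].
If T = a₁ (x) b₁ (x) c₁ + a₂ (x) b₂ (x) c₂ then each S_k = c₁[k]·a₁b₁ᵀ + c₂[k]·a₂b₂ᵀ. S₁ and S₂ are linearly independent, so a₁b₁ᵀ and a₂b₂ᵀ must span the same plane of matrices: they are the rank-1 matrices of the form x·S₁ + y·S₂.
det(x·S₁ + y·S₂) is −54·x² − 63·xy + 27·y² = (-9)·(2·x + 3·y)(3·x − y), vanishing at (x:y) = (3:-2) and (1:3).
M₁ = 3·S₁ − 2·S₂ = [[0, 33], [0, 0]] = 33·[1, 0][0, 1]ᵀ and M₂ = S₁ + 3·S₂ = [[0, 0], [33, 33]] = 33·[0, 1][1, 1]ᵀ, so take a₁ = [1, 0], b₁ = [0, 1], a₂ = [0, 1], b₂ = [1, 1].
Each slice is an integer combination of E₁ = a₁b₁ᵀ and E₂ = a₂b₂ᵀ: S₁ = 9·E₁ + 6·E₂, S₂ = −3·E₁ + 9·E₂; reading off coefficients, c₁ = [9, -3] and c₂ = [6, 9].
Hence T = [1, 0] (x) [0, 1] (x) [9, -3] + [0, 1] (x) [1, 1] (x) [6, 9], so rank(T) ≤ 2.
These bounds meet, so rank(T) = 2.

2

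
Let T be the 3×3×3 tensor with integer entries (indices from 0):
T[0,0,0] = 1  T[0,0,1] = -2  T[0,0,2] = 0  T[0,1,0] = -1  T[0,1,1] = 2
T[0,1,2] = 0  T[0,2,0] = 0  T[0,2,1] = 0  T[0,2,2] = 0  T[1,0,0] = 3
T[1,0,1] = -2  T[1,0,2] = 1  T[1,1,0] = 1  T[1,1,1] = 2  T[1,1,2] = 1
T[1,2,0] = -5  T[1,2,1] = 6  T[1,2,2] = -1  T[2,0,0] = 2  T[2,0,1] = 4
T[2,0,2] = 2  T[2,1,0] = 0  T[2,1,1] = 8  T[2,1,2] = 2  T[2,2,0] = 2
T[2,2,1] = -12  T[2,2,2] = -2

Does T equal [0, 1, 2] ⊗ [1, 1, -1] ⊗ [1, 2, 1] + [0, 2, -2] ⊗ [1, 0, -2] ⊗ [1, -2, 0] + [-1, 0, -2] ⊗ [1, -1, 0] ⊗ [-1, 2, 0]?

Reconstruct entrywise from the claimed factors. For example, T[1,1,2] = 1 and Σₗ aₗ[1]bₗ[1]cₗ[2] = (1)·(1)·(1) + (2)·(0)·(0) + (0)·(-1)·(0) = 1; checking all 27 entries, every one matches. The claim holds.

Yes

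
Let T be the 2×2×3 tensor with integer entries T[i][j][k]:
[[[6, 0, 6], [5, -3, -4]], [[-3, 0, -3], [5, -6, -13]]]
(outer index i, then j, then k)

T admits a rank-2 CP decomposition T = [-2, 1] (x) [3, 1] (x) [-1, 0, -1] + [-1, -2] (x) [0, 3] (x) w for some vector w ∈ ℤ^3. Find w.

w = [-1, 1, 2]

Subtract the known terms from T to get the rank-1 residual R = [-1, -2] (x) [0, 3] (x) w, so R[i,j,k] = a[i]·b[j]·w[k]. Pick indices with nonzero a[0]·b[1] = (-1)·(3) = -3. Only the fibre through (0,1,·) is needed: R[0,1,:] = T[0,1,:] − Σₗ aₗ[0]bₗ[1]cₗ = [5, -3, -4] − (-2)·(1)·[-1, 0, -1] = [3, -3, -6]. Then w[k] = R[0,1,k] / -3 for each k, giving w = [3, -3, -6] / -3 = [-1, 1, 2].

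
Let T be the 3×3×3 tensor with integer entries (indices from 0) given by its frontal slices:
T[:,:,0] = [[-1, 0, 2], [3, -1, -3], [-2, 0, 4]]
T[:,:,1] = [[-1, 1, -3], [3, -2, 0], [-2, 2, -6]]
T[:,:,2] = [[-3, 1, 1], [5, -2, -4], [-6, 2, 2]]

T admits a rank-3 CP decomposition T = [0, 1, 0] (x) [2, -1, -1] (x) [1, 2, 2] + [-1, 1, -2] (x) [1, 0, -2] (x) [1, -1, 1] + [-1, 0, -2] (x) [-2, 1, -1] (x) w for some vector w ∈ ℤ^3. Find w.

w = [0, -1, -1]

Subtract the known terms from T to get the rank-1 residual R = [-1, 0, -2] (x) [-2, 1, -1] (x) w, so R[i,j,k] = a[i]·b[j]·w[k]. Pick indices with nonzero a[0]·b[0] = (-1)·(-2) = 2. Only the fibre through (0,0,·) is needed: R[0,0,:] = T[0,0,:] − Σₗ aₗ[0]bₗ[0]cₗ = [-1, -1, -3] − (0)·(2)·[1, 2, 2] − (-1)·(1)·[1, -1, 1] = [0, -2, -2]. Then w[k] = R[0,0,k] / 2 for each k, giving w = [0, -2, -2] / 2 = [0, -1, -1].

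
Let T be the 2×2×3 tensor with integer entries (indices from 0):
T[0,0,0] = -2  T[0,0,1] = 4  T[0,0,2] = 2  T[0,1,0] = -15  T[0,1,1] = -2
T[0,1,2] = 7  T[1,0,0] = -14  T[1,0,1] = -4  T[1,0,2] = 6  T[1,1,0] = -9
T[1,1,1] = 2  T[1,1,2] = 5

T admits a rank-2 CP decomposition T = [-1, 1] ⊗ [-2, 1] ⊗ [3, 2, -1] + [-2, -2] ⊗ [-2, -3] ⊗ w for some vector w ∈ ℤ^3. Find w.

w = [-2, 0, 1]

Subtract the known terms from T to get the rank-1 residual R = [-2, -2] ⊗ [-2, -3] ⊗ w, so R[i,j,k] = a[i]·b[j]·w[k]. Pick indices with nonzero a[0]·b[0] = (-2)·(-2) = 4. Only the fibre through (0,0,·) is needed: R[0,0,:] = T[0,0,:] − Σₗ aₗ[0]bₗ[0]cₗ = [-2, 4, 2] − (-1)·(-2)·[3, 2, -1] = [-8, 0, 4]. Then w[k] = R[0,0,k] / 4 for each k, giving w = [-8, 0, 4] / 4 = [-2, 0, 1].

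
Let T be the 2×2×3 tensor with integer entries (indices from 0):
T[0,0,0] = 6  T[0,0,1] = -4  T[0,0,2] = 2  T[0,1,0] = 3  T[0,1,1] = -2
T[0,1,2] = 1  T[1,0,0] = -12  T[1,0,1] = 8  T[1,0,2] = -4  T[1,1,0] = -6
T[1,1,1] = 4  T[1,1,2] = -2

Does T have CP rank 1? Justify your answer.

If T = a (x) b (x) c then every fibre of T is a multiple of the corresponding factor, so read the factors off the fibres through the nonzero entry T[0,0,0] = 6.
The mode-1 fibre T[:,0,0] = [6, -12] gives a = (1, -2) (primitive direction); the mode-2 fibre T[0,:,0] = [6, 3] gives b = (2, 1); then c[k] = T[0,0,k] / (a[0]·b[0]) = [6, -4, 2] / 2 = (3, -2, 1).
Expanding (1, -2) (x) (2, 1) (x) (3, -2, 1) reproduces all 12 entries of T, so T = (1, -2) (x) (2, 1) (x) (3, -2, 1) and rank(T) ≤ 1.
Equivalently every frontal slice T[:,:,k] is c[k] times the rank-1 matrix (1, -2) (x) (2, 1). So T has rank 1 (it is nonzero).

Yes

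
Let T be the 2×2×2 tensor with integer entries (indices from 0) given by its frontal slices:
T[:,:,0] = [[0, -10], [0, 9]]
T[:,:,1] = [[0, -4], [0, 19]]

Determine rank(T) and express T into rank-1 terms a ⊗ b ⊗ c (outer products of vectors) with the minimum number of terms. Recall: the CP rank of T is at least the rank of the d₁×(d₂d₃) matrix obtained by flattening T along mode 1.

Lower bound: in the mode-1 unfolding of T (rows indexed by i, columns by (j,k)) the 2×2 minor on rows i ∈ {0, 1}, columns (j,k) ∈ {(1,0), (1,1)} is det [[-10, -4], [9, 19]] = -154 ≠ 0, so that unfolding has rank ≥ 2 and hence rank(T) ≥ 2 (CP rank is at least every unfolding rank, though it can be larger).
Upper bound: T[:,j,:] = b[j]·M for every slice, with b = [0, 1] and M = [[-10, -4], [9, 19]] (rows i, columns k).
Splitting M by its rows (i = 0, 1), M = [1, 0][-10, -4]ᵀ + [0, 1][9, 19]ᵀ.
Hence T = [1, 0] ⊗ [0, 1] ⊗ [-10, -4] + [0, 1] ⊗ [0, 1] ⊗ [9, 19], so rank(T) ≤ 2.
These bounds meet, so rank(T) = 2.

rank(T) = 2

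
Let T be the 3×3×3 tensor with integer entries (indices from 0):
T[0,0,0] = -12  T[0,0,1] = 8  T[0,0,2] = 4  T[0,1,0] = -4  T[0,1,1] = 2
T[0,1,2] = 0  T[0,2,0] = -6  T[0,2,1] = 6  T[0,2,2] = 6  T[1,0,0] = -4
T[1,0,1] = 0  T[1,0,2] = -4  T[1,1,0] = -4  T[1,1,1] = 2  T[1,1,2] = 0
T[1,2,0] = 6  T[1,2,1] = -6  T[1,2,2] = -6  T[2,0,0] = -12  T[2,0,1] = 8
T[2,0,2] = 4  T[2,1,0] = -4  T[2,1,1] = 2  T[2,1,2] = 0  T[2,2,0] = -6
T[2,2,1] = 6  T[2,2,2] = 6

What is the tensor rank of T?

Lower bound: the mode-3 unfolding of T (rows indexed by k, columns by (i,j) = (0,0), (0,1), (0,2), (1,0), (1,1), (1,2), (2,0), (2,1), (2,2)) is [[-12, -4, -6, -4, -4, 6, -12, -4, -6], [8, 2, 6, 0, 2, -6, 8, 2, 6], [4, 0, 6, -4, 0, -6, 4, 0, 6]].
There the 2×2 minor on rows k ∈ {0, 1}, columns (i,j) ∈ {(0,0), (0,1)} is det [[-12, -4], [8, 2]] = 8 ≠ 0, so this unfolding has rank ≥ 2; CP rank is at least every unfolding rank, so rank(T) ≥ 2. (Unfolding ranks only ever bound the CP rank from below — rank(T) can be strictly larger than all of them — so the matching upper bound has to come from an explicit 2-term decomposition.)
Upper bound — finding two terms. Write S_k = T[:,:,k] for the frontal slices: S₀ = [[-12, -4, -6], [-4, -4, 6], [-12, -4, -6]], S₁ = [[8, 2, 6], [0, 2, -6], [8, 2, 6]], S₂ = [[4, 0, 6], [-4, 0, -6], [4, 0, 6]].
If T = a₁ ⊗ b₁ ⊗ c₁ + a₂ ⊗ b₂ ⊗ c₂ then each S_k = c₁[k]·a₁b₁ᵀ + c₂[k]·a₂b₂ᵀ. S₀ and S₁ are linearly independent, so a₁b₁ᵀ and a₂b₂ᵀ must span the same plane of matrices: they are the rank-1 matrices of the form x·S₀ + y·S₁.
The 2×2 minor of x·S₀ + y·S₁ on rows {0,1}, columns {0,1} is 32·x² − 48·xy + 16·y² = 16·(2·x − y)(x − y), vanishing at (x:y) = (1:2) and (1:1).
M₁ = S₀ + 2·S₁ = [[4, 0, 6], [-4, 0, -6], [4, 0, 6]] = 2·[1, -1, 1][2, 0, 3]ᵀ and M₂ = S₀ + S₁ = [[-4, -2, 0], [-4, -2, 0], [-4, -2, 0]] = (-2)·[1, 1, 1][2, 1, 0]ᵀ, so take a₁ = [1, -1, 1], b₁ = [2, 0, 3], a₂ = [1, 1, 1], b₂ = [2, 1, 0].
Each slice is an integer combination of E₁ = a₁b₁ᵀ and E₂ = a₂b₂ᵀ: S₀ = −2·E₁ − 4·E₂, S₁ = 2·E₁ + 2·E₂, S₂ = 2·E₁; reading off coefficients, c₁ = [-2, 2, 2] and c₂ = [-4, 2, 0].
Hence T = [1, -1, 1] ⊗ [2, 0, 3] ⊗ [-2, 2, 2] + [1, 1, 1] ⊗ [2, 1, 0] ⊗ [-4, 2, 0], so rank(T) ≤ 2.
These bounds meet, so rank(T) = 2.

2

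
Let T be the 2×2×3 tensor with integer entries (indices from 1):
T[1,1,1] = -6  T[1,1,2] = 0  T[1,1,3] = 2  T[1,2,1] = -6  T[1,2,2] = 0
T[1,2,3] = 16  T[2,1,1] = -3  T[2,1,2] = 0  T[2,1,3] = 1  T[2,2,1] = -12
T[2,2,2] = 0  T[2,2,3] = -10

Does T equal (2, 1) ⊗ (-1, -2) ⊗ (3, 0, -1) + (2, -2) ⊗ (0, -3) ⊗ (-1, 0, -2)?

Reconstruct entrywise from the claimed factors. For example, T[1,2,3] = 16 and Σₗ aₗ[1]bₗ[2]cₗ[3] = (2)·(-2)·(-1) + (2)·(-3)·(-2) = 16; checking all 12 entries, every one matches. The claim holds.

Yes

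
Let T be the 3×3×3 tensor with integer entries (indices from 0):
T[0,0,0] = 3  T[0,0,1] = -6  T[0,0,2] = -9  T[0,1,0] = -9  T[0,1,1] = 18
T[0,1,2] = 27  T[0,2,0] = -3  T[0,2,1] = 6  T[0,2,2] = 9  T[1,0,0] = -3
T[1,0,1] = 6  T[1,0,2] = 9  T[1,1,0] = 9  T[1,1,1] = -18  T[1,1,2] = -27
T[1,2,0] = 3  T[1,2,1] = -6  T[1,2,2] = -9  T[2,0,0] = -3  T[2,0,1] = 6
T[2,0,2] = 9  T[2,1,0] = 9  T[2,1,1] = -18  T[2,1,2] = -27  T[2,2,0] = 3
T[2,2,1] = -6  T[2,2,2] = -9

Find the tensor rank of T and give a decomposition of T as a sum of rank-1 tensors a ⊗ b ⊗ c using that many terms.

Lower bound: T ≠ 0 (e.g. T[0,0,0] = 3), so rank(T) ≥ 1.
Upper bound: if T = a ⊗ b ⊗ c then every fibre of T is a multiple of the corresponding factor, so read the factors off the fibres through the nonzero entry T[0,0,0] = 3.
The mode-1 fibre T[:,0,0] = [3, -3, -3] gives a = [1, -1, -1] (primitive direction); the mode-2 fibre T[0,:,0] = [3, -9, -3] gives b = [1, -3, -1]; then c[k] = T[0,0,k] / (a[0]·b[0]) = [3, -6, -9] / 1 = [3, -6, -9].
Expanding [1, -1, -1] ⊗ [1, -3, -1] ⊗ [3, -6, -9] reproduces all 27 entries of T, so T = [1, -1, -1] ⊗ [1, -3, -1] ⊗ [3, -6, -9] and rank(T) ≤ 1.
These bounds meet, so rank(T) = 1.
Check entry T[1,2,1] = -6: (-1)·(-1)·(-6) = -6.

rank(T) = 1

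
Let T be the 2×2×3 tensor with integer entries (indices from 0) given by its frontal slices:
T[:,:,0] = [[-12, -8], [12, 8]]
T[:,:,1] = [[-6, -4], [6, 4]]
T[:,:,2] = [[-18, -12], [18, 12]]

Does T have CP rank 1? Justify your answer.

The mode-1 fibre T[:,0,0] = [-12, 12] gives a = (1, -1) (primitive direction); the mode-2 fibre T[0,:,0] = [-12, -8] gives b = (3, 2); then c[k] = T[0,0,k] / (a[0]·b[0]) = [-12, -6, -18] / 3 = (-4, -2, -6).
Expanding (1, -1) ∘ (3, 2) ∘ (-4, -2, -6) reproduces all 12 entries of T, so T = (1, -1) ∘ (3, 2) ∘ (-4, -2, -6) and rank(T) ≤ 1.
Equivalently every frontal slice T[:,:,k] is c[k] times the rank-1 matrix (1, -1) ∘ (3, 2). So T has rank 1 (it is nonzero).

Yes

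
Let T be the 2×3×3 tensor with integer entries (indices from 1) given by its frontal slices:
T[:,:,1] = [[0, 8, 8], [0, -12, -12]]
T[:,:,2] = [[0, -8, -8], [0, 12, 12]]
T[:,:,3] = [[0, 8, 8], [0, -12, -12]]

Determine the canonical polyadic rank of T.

1

Lower bound: T ≠ 0 (e.g. T[1,2,1] = 8), so rank(T) ≥ 1.
Upper bound: if T = a ⊗ b ⊗ c then every fibre of T is a multiple of the corresponding factor, so read the factors off the fibres through the nonzero entry T[1,2,1] = 8.
The mode-1 fibre T[:,2,1] = [8, -12] gives a = (2, -3) (primitive direction); the mode-2 fibre T[1,:,1] = [0, 8, 8] gives b = (0, 1, 1); then c[k] = T[1,2,k] / (a[1]·b[2]) = [8, -8, 8] / 2 = (4, -4, 4).
Expanding (2, -3) ⊗ (0, 1, 1) ⊗ (4, -4, 4) reproduces all 18 entries of T, so T = (2, -3) ⊗ (0, 1, 1) ⊗ (4, -4, 4) and rank(T) ≤ 1.
These bounds meet, so rank(T) = 1.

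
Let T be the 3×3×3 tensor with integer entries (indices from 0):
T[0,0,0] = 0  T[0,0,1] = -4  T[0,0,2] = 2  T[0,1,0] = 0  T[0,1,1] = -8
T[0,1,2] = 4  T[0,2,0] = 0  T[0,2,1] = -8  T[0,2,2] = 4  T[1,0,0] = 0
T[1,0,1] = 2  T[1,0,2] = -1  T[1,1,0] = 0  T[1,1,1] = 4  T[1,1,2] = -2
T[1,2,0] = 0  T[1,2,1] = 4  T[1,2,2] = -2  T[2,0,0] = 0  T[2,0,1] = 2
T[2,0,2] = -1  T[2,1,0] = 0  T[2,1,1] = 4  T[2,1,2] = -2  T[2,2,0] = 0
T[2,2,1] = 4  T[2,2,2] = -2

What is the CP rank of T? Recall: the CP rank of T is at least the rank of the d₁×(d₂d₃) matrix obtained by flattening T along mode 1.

1

Lower bound: T ≠ 0 (e.g. T[0,0,1] = -4), so rank(T) ≥ 1.
Upper bound: the mode-1 fibre T[:,0,1] = [-4, 2, 2] gives a = [2, -1, -1] (primitive direction); the mode-2 fibre T[0,:,1] = [-4, -8, -8] gives b = [1, 2, 2]; then c[k] = T[0,0,k] / (a[0]·b[0]) = [0, -4, 2] / 2 = [0, -2, 1].
Expanding [2, -1, -1] (x) [1, 2, 2] (x) [0, -2, 1] reproduces all 27 entries of T, so T = [2, -1, -1] (x) [1, 2, 2] (x) [0, -2, 1] and rank(T) ≤ 1.
These bounds meet, so rank(T) = 1.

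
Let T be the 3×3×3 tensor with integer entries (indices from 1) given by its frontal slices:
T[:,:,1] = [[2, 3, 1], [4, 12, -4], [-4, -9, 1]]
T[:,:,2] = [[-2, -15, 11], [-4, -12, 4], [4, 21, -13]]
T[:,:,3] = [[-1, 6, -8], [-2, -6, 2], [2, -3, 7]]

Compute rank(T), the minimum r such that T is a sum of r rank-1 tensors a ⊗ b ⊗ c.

2

Lower bound: in the mode-1 unfolding of T (rows indexed by i, columns by (j,k)) the 2×2 minor on rows i ∈ {1, 2}, columns (j,k) ∈ {(1,1), (2,1)} is det [[2, 3], [4, 12]] = 12 ≠ 0, so that unfolding has rank ≥ 2 and hence rank(T) ≥ 2 (CP rank is at least every unfolding rank, though it can be larger).
Upper bound: with S_k = T[:,:,k], the two rank-1 terms a₁b₁ᵀ, a₂b₂ᵀ are the rank-1 members of the pencil x·S₁ + y·S₂.
The 2×2 minor of x·S₁ + y·S₂ on rows {1,2}, columns {1,2} is 12·x² + 24·xy − 36·y² = 12·(x + 3·y)(x − y), vanishing at (x:y) = (3:-1) and (1:1).
M₁ = 3·S₁ − S₂ = [[8, 24, -8], [16, 48, -16], [-16, -48, 16]] = 8·[1, 2, -2][1, 3, -1]ᵀ and M₂ = S₁ + S₂ = [[0, -12, 12], [0, 0, 0], [0, 12, -12]] = (-12)·[1, 0, -1][0, 1, -1]ᵀ, so take a₁ = [1, 2, -2], b₁ = [1, 3, -1], a₂ = [1, 0, -1], b₂ = [0, 1, -1].
Each slice is an integer combination of E₁ = a₁b₁ᵀ and E₂ = a₂b₂ᵀ: S₁ = 2·E₁ − 3·E₂, S₂ = −2·E₁ − 9·E₂, S₃ = −E₁ + 9·E₂; reading off coefficients, c₁ = [2, -2, -1] and c₂ = [-3, -9, 9].
Hence T = [1, 2, -2] ⊗ [1, 3, -1] ⊗ [2, -2, -1] + [1, 0, -1] ⊗ [0, 1, -1] ⊗ [-3, -9, 9], so rank(T) ≤ 2.
These bounds meet, so rank(T) = 2.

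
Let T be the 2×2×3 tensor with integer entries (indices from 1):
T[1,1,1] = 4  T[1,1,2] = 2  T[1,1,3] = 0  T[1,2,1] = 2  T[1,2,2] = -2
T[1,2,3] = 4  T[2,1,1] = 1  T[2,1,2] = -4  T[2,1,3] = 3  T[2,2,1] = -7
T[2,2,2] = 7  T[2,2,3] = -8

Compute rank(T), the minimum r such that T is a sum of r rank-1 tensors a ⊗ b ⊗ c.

3

Lower bound: the mode-3 unfolding of T (rows indexed by k, columns by (i,j) = (1,1), (1,2), (2,1), (2,2)) is [[4, 2, 1, -7], [2, -2, -4, 7], [0, 4, 3, -8]].
There the 3×3 minor on rows k ∈ {1, 2, 3}, columns (i,j) ∈ {(1,1), (1,2), (2,1)} is det [[4, 2, 1], [2, -2, -4], [0, 4, 3]] = 36 ≠ 0, so this unfolding has rank ≥ 3; CP rank is at least every unfolding rank, so rank(T) ≥ 3. (Flattening ranks never certify an upper bound on CP rank; for that we must actually write T with 3 rank-1 terms.)
Upper bound: T is a sum of 3 rank-1 terms, T = (1, -2) ⊗ (1, -2) ⊗ (-2, 2, -2) + (2, -1) ⊗ (1, 0) ⊗ (1, 2, 1) + (2, -1) ⊗ (2, -1) ⊗ (1, -1, 0) (one valid choice — decompositions are not unique — normalised so each a, b is primitive with positive first nonzero entry; check it by expanding all entries), so rank(T) ≤ 3.
These bounds meet, so rank(T) = 3.
Check entry T[1,2,1] = 2: (1)·(-2)·(-2) + (2)·(0)·(1) + (2)·(-1)·(1) = 2.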